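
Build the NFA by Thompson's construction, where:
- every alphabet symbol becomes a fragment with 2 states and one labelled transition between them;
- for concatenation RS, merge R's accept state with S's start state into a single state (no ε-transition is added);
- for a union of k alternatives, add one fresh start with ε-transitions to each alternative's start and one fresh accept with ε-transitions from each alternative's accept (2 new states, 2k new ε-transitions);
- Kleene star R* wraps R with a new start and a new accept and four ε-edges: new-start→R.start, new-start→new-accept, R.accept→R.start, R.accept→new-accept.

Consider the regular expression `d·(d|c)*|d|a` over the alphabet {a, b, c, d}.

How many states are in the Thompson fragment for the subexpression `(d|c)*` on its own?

8

Fragment for `(d|c)*`:
Each of the 2 symbol leaves contributes a 2-state fragment.
  d|c — 6 states
  (d|c)* — 8 states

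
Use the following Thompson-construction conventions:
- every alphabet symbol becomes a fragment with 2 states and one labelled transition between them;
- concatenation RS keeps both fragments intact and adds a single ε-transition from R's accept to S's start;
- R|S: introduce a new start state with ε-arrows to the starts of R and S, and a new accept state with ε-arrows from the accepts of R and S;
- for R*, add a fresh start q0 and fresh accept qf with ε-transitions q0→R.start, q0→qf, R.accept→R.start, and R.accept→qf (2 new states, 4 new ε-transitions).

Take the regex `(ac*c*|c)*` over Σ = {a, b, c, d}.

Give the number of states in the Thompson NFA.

Per subexpression:
Each of the 4 symbol leaves contributes a 2-state fragment.
  c* : 4 states
  c* : 4 states
  ac*c* : 10 states
  ac*c*|c : 14 states
  (ac*c*|c)* : 16 states

16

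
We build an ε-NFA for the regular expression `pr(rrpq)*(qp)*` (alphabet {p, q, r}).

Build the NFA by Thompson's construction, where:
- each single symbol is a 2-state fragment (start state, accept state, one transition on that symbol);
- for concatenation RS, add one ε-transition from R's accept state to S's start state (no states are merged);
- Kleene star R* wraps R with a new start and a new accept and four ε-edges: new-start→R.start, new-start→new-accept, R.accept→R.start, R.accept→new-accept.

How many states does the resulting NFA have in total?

20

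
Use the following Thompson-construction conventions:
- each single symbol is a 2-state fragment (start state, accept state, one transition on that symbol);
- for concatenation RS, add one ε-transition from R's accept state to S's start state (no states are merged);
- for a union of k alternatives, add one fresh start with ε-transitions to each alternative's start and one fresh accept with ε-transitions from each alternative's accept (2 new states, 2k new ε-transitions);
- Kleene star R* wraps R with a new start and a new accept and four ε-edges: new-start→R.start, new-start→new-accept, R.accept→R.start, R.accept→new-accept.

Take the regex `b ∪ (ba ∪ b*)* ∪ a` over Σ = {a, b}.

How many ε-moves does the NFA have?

19

Recursing over subexpressions:
Each of the 5 symbol leaves contributes 0 ε-transitions.
  ba — 1 ε-transition
  b* — 4 ε-transitions
  ba ∪ b* — 9 ε-transitions
  (ba ∪ b*)* — 13 ε-transitions
  b ∪ (ba ∪ b*)* ∪ a — 19 ε-transitions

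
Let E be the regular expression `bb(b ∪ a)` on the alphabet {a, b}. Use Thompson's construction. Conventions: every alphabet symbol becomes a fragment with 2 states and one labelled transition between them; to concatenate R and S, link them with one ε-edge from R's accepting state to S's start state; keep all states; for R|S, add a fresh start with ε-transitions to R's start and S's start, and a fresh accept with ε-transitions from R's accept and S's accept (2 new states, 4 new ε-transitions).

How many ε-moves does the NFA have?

6

Building bottom-up:
Each of the 4 symbol leaves contributes 0 ε-transitions.
  b ∪ a → 4 ε-transitions
  bb(b ∪ a) → 6 ε-transitions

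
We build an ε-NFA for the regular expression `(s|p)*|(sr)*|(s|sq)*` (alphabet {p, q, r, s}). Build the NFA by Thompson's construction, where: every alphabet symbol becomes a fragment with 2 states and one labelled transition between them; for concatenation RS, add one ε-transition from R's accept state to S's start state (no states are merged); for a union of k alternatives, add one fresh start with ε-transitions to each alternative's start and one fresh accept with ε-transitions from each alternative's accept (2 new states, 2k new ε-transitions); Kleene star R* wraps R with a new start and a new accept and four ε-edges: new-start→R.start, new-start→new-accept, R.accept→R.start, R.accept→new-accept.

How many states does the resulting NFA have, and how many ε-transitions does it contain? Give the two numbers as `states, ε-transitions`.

26, 28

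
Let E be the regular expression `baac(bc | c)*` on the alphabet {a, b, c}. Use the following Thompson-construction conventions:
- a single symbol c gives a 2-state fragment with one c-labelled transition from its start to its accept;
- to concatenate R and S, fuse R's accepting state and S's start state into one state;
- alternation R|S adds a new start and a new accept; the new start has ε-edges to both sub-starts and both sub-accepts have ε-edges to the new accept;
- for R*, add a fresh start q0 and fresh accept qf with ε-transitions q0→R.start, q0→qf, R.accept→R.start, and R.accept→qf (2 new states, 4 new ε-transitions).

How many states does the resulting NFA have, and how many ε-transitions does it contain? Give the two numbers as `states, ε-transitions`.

13, 8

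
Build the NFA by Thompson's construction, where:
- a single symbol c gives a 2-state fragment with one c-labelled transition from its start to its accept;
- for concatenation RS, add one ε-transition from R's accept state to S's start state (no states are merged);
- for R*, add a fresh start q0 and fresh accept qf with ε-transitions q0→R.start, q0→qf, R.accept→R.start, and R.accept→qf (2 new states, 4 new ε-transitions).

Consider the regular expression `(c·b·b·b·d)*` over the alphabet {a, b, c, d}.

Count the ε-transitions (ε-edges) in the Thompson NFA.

8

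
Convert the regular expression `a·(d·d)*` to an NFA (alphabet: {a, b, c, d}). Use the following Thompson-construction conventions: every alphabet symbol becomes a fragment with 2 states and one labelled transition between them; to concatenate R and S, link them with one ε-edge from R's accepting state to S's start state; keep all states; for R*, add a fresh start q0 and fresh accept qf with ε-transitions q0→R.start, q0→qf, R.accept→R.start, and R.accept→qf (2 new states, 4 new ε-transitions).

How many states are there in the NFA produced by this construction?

8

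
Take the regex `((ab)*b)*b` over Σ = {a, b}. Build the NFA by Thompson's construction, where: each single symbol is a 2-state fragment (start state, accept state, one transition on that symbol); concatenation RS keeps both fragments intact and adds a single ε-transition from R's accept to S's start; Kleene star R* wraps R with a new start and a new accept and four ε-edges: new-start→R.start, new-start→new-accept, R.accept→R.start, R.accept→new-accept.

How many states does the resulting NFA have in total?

12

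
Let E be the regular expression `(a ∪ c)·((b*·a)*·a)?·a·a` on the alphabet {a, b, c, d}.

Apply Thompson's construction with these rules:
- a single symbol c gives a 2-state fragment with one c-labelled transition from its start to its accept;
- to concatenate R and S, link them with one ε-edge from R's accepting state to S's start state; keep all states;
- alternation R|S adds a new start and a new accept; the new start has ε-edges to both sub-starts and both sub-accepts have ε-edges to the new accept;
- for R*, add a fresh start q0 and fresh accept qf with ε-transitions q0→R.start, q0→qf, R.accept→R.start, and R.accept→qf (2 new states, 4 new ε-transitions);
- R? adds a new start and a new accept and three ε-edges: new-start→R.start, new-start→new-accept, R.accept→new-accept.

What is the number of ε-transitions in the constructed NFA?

Per subexpression:
Each of the 7 symbol leaves contributes 0 ε-transitions.
  a ∪ c = 4 ε-transitions
  b* = 4 ε-transitions
  b*·a = 5 ε-transitions
  (b*·a)* = 9 ε-transitions
  (b*·a)*·a = 10 ε-transitions
  ((b*·a)*·a)? = 13 ε-transitions
  (a ∪ c)·((b*·a)*·a)?·a·a = 20 ε-transitions

20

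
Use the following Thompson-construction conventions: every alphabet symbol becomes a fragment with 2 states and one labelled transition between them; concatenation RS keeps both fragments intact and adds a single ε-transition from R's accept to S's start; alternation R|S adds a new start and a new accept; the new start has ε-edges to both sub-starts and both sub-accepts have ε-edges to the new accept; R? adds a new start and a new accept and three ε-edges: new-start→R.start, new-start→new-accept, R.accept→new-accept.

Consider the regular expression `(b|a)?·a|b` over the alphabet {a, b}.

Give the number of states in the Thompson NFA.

Bottom-up over the parse tree:
Each of the 4 symbol leaves contributes a 2-state fragment.
  b|a : 6 states
  (b|a)? : 8 states
  (b|a)?·a : 10 states
  (b|a)?·a|b : 14 states

14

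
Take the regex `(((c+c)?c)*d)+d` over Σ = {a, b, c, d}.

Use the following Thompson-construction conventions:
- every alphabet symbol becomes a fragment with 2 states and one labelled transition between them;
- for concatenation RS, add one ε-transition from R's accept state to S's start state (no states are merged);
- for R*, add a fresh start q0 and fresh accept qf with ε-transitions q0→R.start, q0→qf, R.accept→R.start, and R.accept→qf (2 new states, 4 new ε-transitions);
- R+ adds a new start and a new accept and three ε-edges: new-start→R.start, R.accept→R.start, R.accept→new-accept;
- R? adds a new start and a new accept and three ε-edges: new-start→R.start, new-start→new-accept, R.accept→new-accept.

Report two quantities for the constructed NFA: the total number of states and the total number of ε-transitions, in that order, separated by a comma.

Per subexpression:
Each of the 5 symbol leaves contributes 2 states and 0 ε-transitions.
  c+ — 4 states, 3 ε-transitions
  c+c — 6 states, 4 ε-transitions
  (c+c)? — 8 states, 7 ε-transitions
  (c+c)?c — 10 states, 8 ε-transitions
  ((c+c)?c)* — 12 states, 12 ε-transitions
  ((c+c)?c)*d — 14 states, 13 ε-transitions
  (((c+c)?c)*d)+ — 16 states, 16 ε-transitions
  (((c+c)?c)*d)+d — 18 states, 17 ε-transitions

18, 17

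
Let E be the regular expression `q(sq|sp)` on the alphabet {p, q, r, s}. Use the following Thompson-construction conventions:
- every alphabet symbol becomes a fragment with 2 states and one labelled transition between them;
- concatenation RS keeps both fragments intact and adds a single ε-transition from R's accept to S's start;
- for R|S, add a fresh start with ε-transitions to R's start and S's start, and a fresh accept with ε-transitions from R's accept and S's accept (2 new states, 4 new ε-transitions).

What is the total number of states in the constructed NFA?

12

Building bottom-up:
Each of the 5 symbol leaves contributes a 2-state fragment.
  sq → 4 states
  sp → 4 states
  sq|sp → 10 states
  q(sq|sp) → 12 states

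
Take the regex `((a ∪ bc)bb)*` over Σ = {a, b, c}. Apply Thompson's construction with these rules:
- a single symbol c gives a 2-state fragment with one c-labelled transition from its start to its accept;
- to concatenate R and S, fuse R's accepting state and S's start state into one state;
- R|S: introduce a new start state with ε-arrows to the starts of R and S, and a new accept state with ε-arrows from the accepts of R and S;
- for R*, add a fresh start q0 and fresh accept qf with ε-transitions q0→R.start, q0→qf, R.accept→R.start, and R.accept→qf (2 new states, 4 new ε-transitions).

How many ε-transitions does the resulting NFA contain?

8

Recursing over subexpressions:
Each of the 5 symbol leaves contributes 0 ε-transitions.
  bc : 0 ε-transitions
  a ∪ bc : 4 ε-transitions
  (a ∪ bc)bb : 4 ε-transitions
  ((a ∪ bc)bb)* : 8 ε-transitions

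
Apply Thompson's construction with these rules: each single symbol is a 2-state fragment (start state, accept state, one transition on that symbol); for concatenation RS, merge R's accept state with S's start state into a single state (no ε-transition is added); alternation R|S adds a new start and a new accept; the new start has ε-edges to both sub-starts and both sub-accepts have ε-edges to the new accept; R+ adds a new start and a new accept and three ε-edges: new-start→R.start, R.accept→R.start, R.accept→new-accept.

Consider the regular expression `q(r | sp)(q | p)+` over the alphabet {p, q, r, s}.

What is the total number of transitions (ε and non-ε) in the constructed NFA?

Recursing over subexpressions:
Each of the 6 symbol leaves contributes 1 transition (1 symbol, 0 ε).
  sp → 2 transitions (2 symbol, 0 ε)
  r | sp → 7 transitions (3 symbol, 4 ε)
  q | p → 6 transitions (2 symbol, 4 ε)
  (q | p)+ → 9 transitions (2 symbol, 7 ε)
  q(r | sp)(q | p)+ → 17 transitions (6 symbol, 11 ε)

17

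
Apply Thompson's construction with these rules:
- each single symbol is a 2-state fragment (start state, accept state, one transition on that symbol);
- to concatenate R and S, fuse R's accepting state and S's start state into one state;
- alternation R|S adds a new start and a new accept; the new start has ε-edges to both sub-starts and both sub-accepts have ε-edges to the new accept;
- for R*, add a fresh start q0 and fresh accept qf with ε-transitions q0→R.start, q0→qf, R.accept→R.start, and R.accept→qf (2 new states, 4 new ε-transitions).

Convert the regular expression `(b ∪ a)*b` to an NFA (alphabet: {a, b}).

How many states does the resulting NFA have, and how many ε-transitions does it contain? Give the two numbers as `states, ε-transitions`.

9, 8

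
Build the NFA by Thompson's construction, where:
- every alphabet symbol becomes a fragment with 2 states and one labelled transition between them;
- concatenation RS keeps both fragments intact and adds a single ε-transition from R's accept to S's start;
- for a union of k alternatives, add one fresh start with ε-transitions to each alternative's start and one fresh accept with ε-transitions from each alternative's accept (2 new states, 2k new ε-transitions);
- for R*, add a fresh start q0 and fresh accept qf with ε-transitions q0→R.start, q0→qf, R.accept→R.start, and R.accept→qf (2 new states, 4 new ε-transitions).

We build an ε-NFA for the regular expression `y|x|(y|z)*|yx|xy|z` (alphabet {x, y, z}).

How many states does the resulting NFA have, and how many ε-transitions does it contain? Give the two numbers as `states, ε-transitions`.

Per subexpression:
Each of the 9 symbol leaves contributes 2 states and 0 ε-transitions.
  y|z : 6 states, 4 ε-transitions
  (y|z)* : 8 states, 8 ε-transitions
  yx : 4 states, 1 ε-transition
  xy : 4 states, 1 ε-transition
  y|x|(y|z)*|yx|xy|z : 24 states, 22 ε-transitions

24, 22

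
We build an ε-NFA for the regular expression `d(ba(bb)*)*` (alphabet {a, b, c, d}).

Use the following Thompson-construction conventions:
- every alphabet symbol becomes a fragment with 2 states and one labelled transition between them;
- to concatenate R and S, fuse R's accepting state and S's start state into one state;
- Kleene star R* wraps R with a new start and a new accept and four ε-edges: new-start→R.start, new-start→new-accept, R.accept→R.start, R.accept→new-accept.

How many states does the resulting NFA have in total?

Building bottom-up:
Each of the 5 symbol leaves contributes a 2-state fragment.
  bb — 3 states
  (bb)* — 5 states
  ba(bb)* — 7 states
  (ba(bb)*)* — 9 states
  d(ba(bb)*)* — 10 states

10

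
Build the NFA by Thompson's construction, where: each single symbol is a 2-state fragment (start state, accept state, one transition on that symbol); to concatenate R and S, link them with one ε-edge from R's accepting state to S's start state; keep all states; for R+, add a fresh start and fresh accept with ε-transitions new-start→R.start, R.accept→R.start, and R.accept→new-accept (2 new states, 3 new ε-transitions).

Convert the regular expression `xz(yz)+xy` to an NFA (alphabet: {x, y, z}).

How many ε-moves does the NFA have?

Recursing over subexpressions:
Each of the 6 symbol leaves contributes 0 ε-transitions.
  yz → 1 ε-transition
  (yz)+ → 4 ε-transitions
  xz(yz)+xy → 8 ε-transitions

8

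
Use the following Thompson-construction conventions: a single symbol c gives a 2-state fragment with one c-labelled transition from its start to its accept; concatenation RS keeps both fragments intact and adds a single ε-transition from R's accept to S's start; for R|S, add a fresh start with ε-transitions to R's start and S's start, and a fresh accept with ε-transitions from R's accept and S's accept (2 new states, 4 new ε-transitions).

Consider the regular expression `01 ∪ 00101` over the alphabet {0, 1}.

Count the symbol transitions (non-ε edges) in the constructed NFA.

7

Bottom-up over the parse tree:
Each of the 7 symbol leaves contributes exactly 1 symbol transition.
  01 → 2 symbol transitions
  00101 → 5 symbol transitions
  01 ∪ 00101 → 7 symbol transitions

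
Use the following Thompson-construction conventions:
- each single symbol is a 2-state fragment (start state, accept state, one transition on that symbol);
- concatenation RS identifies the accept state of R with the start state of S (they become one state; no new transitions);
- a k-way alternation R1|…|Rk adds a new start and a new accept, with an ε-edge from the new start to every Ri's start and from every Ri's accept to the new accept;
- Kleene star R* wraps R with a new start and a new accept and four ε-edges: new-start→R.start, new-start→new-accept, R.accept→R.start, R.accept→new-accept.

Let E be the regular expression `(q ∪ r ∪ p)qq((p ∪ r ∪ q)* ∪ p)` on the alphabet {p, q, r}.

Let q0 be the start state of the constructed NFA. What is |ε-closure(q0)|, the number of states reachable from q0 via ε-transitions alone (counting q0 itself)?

4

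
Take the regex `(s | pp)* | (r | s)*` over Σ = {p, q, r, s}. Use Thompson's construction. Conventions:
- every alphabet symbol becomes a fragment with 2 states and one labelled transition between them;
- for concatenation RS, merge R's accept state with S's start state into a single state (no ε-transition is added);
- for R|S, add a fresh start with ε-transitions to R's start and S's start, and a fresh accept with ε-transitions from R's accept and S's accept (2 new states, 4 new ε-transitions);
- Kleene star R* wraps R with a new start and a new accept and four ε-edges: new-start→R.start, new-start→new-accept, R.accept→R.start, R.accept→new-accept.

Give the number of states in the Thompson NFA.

19

By structural recursion:
Each of the 5 symbol leaves contributes a 2-state fragment.
  pp → 3 states
  s | pp → 7 states
  (s | pp)* → 9 states
  r | s → 6 states
  (r | s)* → 8 states
  (s | pp)* | (r | s)* → 19 states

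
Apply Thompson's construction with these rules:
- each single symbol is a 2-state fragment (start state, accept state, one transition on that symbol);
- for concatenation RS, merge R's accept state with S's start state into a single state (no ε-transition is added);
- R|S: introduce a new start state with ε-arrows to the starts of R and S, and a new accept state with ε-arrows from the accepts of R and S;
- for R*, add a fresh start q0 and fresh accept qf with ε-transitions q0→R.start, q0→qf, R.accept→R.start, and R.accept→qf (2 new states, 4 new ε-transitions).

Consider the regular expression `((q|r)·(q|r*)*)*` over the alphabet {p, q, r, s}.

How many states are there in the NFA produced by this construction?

Bottom-up over the parse tree:
Each of the 4 symbol leaves contributes a 2-state fragment.
  q|r = 6 states
  r* = 4 states
  q|r* = 8 states
  (q|r*)* = 10 states
  (q|r)·(q|r*)* = 15 states
  ((q|r)·(q|r*)*)* = 17 states

17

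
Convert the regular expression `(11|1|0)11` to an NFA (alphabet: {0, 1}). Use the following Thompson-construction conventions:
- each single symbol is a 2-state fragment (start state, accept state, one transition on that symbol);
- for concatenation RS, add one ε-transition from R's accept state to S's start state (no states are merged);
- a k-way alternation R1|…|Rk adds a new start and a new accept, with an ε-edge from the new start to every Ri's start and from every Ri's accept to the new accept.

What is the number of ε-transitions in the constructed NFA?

9

By structural recursion:
Each of the 6 symbol leaves contributes 0 ε-transitions.
  11 — 1 ε-transition
  11|1|0 — 7 ε-transitions
  (11|1|0)11 — 9 ε-transitions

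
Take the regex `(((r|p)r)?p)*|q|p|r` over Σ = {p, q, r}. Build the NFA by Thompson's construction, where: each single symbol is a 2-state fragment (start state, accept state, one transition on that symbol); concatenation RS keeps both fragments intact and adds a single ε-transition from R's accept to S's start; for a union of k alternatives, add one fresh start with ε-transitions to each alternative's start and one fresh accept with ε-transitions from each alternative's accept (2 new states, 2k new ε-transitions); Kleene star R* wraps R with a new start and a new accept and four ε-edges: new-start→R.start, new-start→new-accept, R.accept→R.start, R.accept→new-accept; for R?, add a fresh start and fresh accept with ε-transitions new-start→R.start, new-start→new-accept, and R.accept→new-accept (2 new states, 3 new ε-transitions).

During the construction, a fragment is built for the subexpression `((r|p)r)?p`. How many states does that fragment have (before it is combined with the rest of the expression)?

12

Fragment for `((r|p)r)?p`:
Each of the 4 symbol leaves contributes a 2-state fragment.
  r|p → 6 states
  (r|p)r → 8 states
  ((r|p)r)? → 10 states
  ((r|p)r)?p → 12 states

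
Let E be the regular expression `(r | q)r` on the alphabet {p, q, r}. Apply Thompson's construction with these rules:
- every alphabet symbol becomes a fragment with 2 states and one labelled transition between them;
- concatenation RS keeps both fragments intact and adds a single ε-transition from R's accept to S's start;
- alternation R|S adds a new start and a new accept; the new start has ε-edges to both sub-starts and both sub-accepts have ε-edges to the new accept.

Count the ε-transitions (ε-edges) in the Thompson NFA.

5

Recursing over subexpressions:
Each of the 3 symbol leaves contributes 0 ε-transitions.
  r | q : 4 ε-transitions
  (r | q)r : 5 ε-transitions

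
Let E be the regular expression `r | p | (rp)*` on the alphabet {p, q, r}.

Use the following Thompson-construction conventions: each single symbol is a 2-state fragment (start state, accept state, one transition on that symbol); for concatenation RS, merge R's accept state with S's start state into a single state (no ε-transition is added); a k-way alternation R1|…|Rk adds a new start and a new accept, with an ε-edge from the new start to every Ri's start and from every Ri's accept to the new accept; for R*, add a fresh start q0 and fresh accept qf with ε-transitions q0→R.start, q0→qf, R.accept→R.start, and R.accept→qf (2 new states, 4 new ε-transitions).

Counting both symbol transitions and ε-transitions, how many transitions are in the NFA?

14

Per subexpression:
Each of the 4 symbol leaves contributes 1 transition (1 symbol, 0 ε).
  rp : 2 transitions (2 symbol, 0 ε)
  (rp)* : 6 transitions (2 symbol, 4 ε)
  r | p | (rp)* : 14 transitions (4 symbol, 10 ε)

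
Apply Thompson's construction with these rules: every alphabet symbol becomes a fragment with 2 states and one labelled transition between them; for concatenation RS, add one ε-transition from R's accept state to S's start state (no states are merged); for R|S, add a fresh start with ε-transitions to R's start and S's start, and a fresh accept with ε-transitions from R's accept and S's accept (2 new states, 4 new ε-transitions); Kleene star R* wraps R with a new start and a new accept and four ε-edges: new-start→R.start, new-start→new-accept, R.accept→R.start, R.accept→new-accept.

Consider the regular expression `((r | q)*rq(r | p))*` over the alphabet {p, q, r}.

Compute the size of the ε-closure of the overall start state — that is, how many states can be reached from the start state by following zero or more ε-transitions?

8

Let C(F) = |ε-closure(F.start)| within fragment F, and note whether F accepts ε. Symbol fragments have C = 1 and do not accept ε. Then:
  r | q : new start ε-reaches every alternative's start; none of them accept ε, so the new accept is not reached: |closure| = 1 + 1 + 1 = 3
  (r | q)* : the star's fresh start ε-reaches both the body's start and the fresh accept: |closure| = 2 + 3 = 5
  r | p : |closure| = 1 + 1 + 1 = 3 (the new accept is not ε-reachable since no branch accepts ε)
  (r | q)*rq(r | p) : the left operand accepts ε, so the closure extends into the next operand (via the concat ε-link); |closure| = 5 + 1 = 6
  ((r | q)*rq(r | p))* : the star's fresh start ε-reaches both the body's start and the fresh accept: |closure| = 2 + 6 = 8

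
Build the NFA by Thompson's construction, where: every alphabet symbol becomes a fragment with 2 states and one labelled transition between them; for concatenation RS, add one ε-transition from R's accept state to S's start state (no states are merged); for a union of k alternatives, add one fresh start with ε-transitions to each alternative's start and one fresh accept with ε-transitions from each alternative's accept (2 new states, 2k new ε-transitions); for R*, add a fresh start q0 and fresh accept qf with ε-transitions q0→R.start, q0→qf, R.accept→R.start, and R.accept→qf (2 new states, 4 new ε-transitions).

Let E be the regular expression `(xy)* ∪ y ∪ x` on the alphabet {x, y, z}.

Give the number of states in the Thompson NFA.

12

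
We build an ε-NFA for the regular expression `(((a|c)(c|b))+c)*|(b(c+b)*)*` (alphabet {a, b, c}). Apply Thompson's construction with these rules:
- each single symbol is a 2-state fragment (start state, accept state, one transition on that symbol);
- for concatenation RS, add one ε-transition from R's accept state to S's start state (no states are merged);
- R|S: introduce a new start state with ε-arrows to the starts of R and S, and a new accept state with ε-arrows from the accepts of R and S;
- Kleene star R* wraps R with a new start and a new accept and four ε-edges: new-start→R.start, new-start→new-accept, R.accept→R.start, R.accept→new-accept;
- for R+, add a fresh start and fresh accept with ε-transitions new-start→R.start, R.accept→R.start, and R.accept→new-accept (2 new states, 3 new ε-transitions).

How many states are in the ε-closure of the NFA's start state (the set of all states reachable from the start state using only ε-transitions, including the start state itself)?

11

Work bottom-up. For each fragment F, track |ε-closure(F.start)| and whether F's accept lies in that closure (i.e. whether F accepts ε). A single-symbol fragment has closure size 1 and does not accept ε.
  a|c → new start ε-reaches every alternative's start; none of them accept ε, so the new accept is not reached: C = 1 + 1 + 1 = 3
  c|b → new start ε-reaches every alternative's start; none of them accept ε, so the new accept is not reached: C = 1 + 1 + 1 = 3
  (a|c)(c|b) → same as the first factor's closure: C = 3
  ((a|c)(c|b))+ → C = 1 + 3 = 4 (the body doesn't accept ε, so the new accept is not reached)
  ((a|c)(c|b))+c → same as the first factor's closure: C = 4
  (((a|c)(c|b))+c)* → the star's fresh start ε-reaches both the body's start and the fresh accept: C = 2 + 4 = 6
  c+ → C = 1 + 1 = 2 (the body doesn't accept ε, so the new accept is not reached)
  c+b → C equals the left operand's closure size = 2 (its accept is not ε-reachable, so the closure stops there)
  (c+b)* → new start has ε-edges to the inner start and to the new accept, so C = 2 + 2 = 4
  b(c+b)* → C equals the left operand's closure size = 1 (its accept is not ε-reachable, so the closure stops there)
  (b(c+b)*)* → new start has ε-edges to the inner start and to the new accept, so C = 2 + 1 = 3
  (((a|c)(c|b))+c)*|(b(c+b)*)* → C = 1 (new start) + (6 + 3) + 1 (new accept, since some branch ε-reaches its own accept) = 11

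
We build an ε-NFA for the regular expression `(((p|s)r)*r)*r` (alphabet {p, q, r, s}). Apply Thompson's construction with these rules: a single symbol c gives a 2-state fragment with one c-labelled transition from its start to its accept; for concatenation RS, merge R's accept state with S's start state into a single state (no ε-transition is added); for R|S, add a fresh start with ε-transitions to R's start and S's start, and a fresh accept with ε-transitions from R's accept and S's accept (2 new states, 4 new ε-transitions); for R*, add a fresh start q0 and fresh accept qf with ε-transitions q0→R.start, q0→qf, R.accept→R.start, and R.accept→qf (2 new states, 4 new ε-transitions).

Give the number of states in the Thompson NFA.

By structural recursion:
Each of the 5 symbol leaves contributes a 2-state fragment.
  p|s → 6 states
  (p|s)r → 7 states
  ((p|s)r)* → 9 states
  ((p|s)r)*r → 10 states
  (((p|s)r)*r)* → 12 states
  (((p|s)r)*r)*r → 13 states

13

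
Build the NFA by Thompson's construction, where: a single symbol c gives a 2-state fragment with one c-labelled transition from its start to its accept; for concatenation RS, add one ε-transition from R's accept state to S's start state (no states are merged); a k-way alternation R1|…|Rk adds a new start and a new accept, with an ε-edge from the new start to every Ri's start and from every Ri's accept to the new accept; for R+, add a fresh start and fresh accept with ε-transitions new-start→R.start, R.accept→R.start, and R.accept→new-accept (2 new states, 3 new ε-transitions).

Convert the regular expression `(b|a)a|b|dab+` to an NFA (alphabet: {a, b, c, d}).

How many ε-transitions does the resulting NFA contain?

16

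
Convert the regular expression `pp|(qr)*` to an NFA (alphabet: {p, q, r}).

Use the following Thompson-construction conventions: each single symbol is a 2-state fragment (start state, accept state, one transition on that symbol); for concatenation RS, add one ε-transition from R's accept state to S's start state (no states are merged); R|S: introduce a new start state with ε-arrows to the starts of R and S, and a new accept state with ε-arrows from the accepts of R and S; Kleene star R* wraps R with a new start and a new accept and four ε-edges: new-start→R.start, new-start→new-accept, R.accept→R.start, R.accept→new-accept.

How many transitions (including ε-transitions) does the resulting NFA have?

14

Per subexpression:
Each of the 4 symbol leaves contributes 1 transition (1 symbol, 0 ε).
  pp = 3 transitions (2 symbol, 1 ε)
  qr = 3 transitions (2 symbol, 1 ε)
  (qr)* = 7 transitions (2 symbol, 5 ε)
  pp|(qr)* = 14 transitions (4 symbol, 10 ε)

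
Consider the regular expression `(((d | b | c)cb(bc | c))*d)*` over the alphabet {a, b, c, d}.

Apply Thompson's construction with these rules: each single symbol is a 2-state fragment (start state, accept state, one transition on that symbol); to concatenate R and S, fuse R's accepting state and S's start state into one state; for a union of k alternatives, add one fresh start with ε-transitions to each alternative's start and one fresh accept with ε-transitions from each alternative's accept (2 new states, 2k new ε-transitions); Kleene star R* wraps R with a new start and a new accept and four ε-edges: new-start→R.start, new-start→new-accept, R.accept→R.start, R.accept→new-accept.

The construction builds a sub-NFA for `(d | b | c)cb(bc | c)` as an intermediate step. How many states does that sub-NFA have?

16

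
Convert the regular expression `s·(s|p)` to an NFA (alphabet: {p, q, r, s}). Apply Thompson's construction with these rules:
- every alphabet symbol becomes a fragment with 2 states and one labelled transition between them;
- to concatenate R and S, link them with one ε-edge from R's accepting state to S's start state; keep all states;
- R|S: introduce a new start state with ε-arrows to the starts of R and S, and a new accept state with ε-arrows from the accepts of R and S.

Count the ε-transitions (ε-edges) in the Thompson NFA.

Bottom-up over the parse tree:
Each of the 3 symbol leaves contributes 0 ε-transitions.
  s|p — 4 ε-transitions
  s·(s|p) — 5 ε-transitions

5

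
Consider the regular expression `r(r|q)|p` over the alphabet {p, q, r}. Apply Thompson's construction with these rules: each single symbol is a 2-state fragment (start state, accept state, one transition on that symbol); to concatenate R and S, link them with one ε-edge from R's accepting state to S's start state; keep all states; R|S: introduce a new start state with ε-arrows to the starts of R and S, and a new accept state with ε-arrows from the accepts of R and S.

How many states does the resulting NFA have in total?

Recursing over subexpressions:
Each of the 4 symbol leaves contributes a 2-state fragment.
  r|q = 6 states
  r(r|q) = 8 states
  r(r|q)|p = 12 states

12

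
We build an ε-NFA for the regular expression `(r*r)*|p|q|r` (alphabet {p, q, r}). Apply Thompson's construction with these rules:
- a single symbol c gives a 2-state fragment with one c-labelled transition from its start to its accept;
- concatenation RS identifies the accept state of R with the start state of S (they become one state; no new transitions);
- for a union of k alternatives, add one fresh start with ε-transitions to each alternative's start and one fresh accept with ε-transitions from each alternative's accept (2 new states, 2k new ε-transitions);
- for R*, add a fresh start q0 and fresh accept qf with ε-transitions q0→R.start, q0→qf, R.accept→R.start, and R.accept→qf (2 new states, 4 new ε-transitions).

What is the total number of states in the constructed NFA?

15

Building bottom-up:
Each of the 5 symbol leaves contributes a 2-state fragment.
  r* = 4 states
  r*r = 5 states
  (r*r)* = 7 states
  (r*r)*|p|q|r = 15 states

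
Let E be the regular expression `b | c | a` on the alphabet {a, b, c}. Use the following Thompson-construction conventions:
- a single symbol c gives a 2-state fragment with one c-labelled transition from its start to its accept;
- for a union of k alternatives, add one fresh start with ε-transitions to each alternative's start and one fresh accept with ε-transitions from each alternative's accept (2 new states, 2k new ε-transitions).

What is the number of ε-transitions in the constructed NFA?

6

Building bottom-up:
Each of the 3 symbol leaves contributes 0 ε-transitions.
  b | c | a → 6 ε-transitions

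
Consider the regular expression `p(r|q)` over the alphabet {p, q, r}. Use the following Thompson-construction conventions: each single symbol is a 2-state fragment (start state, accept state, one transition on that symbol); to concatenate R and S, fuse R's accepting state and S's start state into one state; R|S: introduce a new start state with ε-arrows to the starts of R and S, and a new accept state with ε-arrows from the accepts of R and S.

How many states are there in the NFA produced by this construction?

7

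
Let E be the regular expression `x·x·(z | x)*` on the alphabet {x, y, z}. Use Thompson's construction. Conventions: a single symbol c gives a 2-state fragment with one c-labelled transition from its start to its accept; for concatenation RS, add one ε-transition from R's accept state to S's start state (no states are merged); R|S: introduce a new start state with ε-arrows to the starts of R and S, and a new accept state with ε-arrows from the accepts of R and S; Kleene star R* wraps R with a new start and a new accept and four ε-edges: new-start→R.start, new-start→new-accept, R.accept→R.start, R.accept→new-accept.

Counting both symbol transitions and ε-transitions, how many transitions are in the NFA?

14

Per subexpression:
Each of the 4 symbol leaves contributes 1 transition (1 symbol, 0 ε).
  z | x — 6 transitions (2 symbol, 4 ε)
  (z | x)* — 10 transitions (2 symbol, 8 ε)
  x·x·(z | x)* — 14 transitions (4 symbol, 10 ε)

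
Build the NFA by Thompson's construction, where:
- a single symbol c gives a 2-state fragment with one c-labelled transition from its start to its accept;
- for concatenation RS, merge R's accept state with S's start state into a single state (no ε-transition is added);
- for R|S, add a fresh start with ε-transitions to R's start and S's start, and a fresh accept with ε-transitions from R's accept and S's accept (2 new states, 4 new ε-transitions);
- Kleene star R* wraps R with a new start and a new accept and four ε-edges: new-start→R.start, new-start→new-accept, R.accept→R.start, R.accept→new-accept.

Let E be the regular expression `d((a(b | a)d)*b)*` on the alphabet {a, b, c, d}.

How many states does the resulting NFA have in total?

Per subexpression:
Each of the 6 symbol leaves contributes a 2-state fragment.
  b | a → 6 states
  a(b | a)d → 8 states
  (a(b | a)d)* → 10 states
  (a(b | a)d)*b → 11 states
  ((a(b | a)d)*b)* → 13 states
  d((a(b | a)d)*b)* → 14 states

14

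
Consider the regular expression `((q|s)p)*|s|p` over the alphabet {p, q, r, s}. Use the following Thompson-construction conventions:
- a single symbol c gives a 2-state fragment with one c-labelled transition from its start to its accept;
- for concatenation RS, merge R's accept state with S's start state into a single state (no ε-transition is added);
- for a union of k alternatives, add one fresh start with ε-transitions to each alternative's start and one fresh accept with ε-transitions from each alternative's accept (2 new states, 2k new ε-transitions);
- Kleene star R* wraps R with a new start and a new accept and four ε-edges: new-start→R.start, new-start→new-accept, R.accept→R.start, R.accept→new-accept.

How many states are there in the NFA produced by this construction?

By structural recursion:
Each of the 5 symbol leaves contributes a 2-state fragment.
  q|s : 6 states
  (q|s)p : 7 states
  ((q|s)p)* : 9 states
  ((q|s)p)*|s|p : 15 states

15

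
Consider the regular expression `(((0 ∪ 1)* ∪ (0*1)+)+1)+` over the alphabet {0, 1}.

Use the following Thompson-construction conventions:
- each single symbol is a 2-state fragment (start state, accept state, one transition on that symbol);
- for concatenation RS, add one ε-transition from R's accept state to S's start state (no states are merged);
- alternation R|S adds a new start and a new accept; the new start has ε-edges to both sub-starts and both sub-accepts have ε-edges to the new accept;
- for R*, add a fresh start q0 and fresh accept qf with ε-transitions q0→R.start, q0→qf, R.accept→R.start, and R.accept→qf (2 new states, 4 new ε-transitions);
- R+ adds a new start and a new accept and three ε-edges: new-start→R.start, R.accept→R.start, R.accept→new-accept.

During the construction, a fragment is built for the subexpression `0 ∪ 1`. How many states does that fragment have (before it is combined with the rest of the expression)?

6

Fragment for `0 ∪ 1`:
Each of the 2 symbol leaves contributes a 2-state fragment.
  0 ∪ 1 : 6 states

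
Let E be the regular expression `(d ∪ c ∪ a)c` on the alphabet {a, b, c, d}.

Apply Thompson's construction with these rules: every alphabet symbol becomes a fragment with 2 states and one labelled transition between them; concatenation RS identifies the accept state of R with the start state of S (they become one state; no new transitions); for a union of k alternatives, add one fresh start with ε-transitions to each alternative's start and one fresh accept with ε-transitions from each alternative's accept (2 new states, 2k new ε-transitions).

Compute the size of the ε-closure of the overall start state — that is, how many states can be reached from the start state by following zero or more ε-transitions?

4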